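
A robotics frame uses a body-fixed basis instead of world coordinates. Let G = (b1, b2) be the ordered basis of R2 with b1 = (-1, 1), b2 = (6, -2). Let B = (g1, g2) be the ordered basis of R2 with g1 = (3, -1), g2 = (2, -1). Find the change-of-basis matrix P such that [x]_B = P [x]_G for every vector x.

Column j of P is [bj]_B, since P maps G-coordinates to B-coordinates.
Expressing b1 in B: b1 = g1 - 2g2, so column 1 of P is (1, -2).
Doing the same for each bj gives P = [[1, 2], [-2, 0]].

[[1, 2], [-2, 0]]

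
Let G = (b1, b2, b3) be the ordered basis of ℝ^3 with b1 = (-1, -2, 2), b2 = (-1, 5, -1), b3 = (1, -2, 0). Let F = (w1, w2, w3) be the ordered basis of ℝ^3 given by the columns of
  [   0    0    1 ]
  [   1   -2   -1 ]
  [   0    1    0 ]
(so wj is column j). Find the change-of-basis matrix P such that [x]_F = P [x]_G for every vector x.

[[1, 2, -1], [2, -1, 0], [-1, -1, 1]]

Take x = bj: its G-coordinates are the j-th standard unit vector, so P e_j — column j of P — equals [bj]_F.
b1 = w1 + 2w2 - w3, giving column 1 = (1, 2, -1); repeating for each j gives P = [[1, 2, -1], [2, -1, 0], [-1, -1, 1]].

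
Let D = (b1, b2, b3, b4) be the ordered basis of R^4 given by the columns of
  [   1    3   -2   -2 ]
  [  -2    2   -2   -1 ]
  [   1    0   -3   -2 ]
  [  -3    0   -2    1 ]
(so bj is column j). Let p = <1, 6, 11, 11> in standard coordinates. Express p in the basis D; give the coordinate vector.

Write p = c_1 b1 + ... + c_4 b4 and solve for the c_i.
Row-reducing the augmented matrix [M | p] gives c = (-1, -2, -4, 0).
Check: -b1 - 2b2 - 4b3 + 0·b4 = <1, 6, 11, 11>.

<-1, -2, -4, 0>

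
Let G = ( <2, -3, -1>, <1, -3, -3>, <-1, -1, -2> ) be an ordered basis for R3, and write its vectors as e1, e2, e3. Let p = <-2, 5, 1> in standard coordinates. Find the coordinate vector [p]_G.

<-3, 2, -2>

We seek scalars with c_1 e1 + ... + c_3 e3 = p; equivalently solve M c = p where the columns of M are e1, ..., e3.
Gaussian elimination on [M | p] yields c = (-3, 2, -2).
Check: -3e1 + 2e2 - 2e3 = <-2, 5, 1>.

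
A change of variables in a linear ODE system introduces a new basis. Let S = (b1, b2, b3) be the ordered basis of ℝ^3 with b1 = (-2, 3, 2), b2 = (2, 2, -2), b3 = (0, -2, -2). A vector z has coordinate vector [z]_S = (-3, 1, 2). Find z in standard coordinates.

By definition z = -3b1 + b2 + 2b3.
Summing componentwise gives (8, -11, -12).

(8, -11, -12)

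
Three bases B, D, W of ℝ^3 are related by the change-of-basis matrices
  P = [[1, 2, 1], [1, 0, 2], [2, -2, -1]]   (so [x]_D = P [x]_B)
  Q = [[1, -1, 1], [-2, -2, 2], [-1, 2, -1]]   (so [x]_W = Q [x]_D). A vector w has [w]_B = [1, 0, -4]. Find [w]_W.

[10, 32, -17]

Apply P to get D-coordinates [-3, -7, 6], then Q to get W-coordinates.
The result is [w]_W = [10, 32, -17].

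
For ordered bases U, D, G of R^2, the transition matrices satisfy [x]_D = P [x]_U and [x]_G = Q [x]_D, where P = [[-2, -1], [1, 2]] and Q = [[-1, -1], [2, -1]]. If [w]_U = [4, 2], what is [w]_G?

[2, -28]

First [w]_D = P [w]_U = [-10, 8].
Then [w]_G = Q [w]_D = [2, -28].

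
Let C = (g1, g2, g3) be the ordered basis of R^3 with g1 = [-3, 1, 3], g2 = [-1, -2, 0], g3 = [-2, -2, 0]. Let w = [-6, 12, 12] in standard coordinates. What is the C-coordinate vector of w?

[4, -2, -2]

Write w = c_1 g1 + ... + c_3 g3 and solve for the c_i.
Gaussian elimination on [M | w] yields c = (4, -2, -2).
Check: 4g1 - 2g2 - 2g3 = [-6, 12, 12].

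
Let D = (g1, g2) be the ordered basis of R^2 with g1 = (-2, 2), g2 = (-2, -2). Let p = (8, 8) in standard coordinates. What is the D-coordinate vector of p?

[p]_D is the unique c with M c = p, where M has columns g1, g2.
System: -2c_1 - 2c_2 = 8, 2c_1 - 2c_2 = 8; solving gives c_1 = 0, c_2 = -4.
Check: 0·g1 - 4g2 = (8, 8).

(0, -4)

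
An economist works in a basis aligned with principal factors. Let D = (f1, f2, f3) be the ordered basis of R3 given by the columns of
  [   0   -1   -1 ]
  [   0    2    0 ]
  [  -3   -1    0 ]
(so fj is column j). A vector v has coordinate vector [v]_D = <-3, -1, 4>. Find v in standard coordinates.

<-3, -2, 10>

v = M [v]_D, where M has columns f1, ..., f3.
Carrying out the matrix-vector product, v = <-3, -2, 10>.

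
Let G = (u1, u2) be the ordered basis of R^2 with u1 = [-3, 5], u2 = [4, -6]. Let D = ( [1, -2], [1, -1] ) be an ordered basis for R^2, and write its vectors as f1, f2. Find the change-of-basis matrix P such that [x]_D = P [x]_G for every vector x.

[[-2, 2], [-1, 2]]

Take x = uj: its G-coordinates are the j-th standard unit vector, so P e_j — column j of P — equals [uj]_D.
u1 = -2f1 - f2, giving column 1 = [-2, -1]; repeating for each j gives P = [[-2, 2], [-1, 2]].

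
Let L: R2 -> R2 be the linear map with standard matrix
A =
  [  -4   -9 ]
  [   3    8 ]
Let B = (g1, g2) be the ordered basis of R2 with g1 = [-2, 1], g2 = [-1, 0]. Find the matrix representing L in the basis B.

Let P have columns g1, g2. Then [L]_B = P^(-1) A P.
Here det P = 1, so P^(-1) is integer; computing A P first and then P^(-1)(A P) gives [[2, -3], [-3, 2]].

[[2, -3], [-3, 2]]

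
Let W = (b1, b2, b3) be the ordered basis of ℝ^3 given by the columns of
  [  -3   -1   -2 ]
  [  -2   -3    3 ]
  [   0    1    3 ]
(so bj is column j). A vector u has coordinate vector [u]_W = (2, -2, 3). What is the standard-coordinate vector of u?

(-10, 11, 7)

u = M [u]_W, where M has columns b1, ..., b3.
Carrying out the matrix-vector product, u = (-10, 11, 7).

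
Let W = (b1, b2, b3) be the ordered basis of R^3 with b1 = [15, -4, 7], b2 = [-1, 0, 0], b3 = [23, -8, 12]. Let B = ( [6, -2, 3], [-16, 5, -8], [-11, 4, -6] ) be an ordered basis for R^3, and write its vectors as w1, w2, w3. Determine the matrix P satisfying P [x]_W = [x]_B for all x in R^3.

Let M have columns bj and N have columns wj. Then for every x, N [x]_B = x = M [x]_W, so P = N^(-1) M.
Since det N = 1, N^(-1) has integer entries; multiplying gives P = [[-1, -2, 2], [-2, 0, 0], [1, -1, -1]].

[[-1, -2, 2], [-2, 0, 0], [1, -1, -1]]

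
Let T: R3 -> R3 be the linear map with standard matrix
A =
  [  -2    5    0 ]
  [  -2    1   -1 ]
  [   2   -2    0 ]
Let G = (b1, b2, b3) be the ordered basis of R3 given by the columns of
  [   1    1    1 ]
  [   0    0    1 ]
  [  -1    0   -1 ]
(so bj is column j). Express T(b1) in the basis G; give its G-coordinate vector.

(-1, 0, -1)

Compute T(b1) = A b1 = (-2, -1, 2) in standard coordinates.
Then write this in G-coordinates: solve for y in y_1 b1 + ... + y_3 b3 = (-2, -1, 2).
This gives y = (-1, 0, -1), which is column 1 of [T]_G.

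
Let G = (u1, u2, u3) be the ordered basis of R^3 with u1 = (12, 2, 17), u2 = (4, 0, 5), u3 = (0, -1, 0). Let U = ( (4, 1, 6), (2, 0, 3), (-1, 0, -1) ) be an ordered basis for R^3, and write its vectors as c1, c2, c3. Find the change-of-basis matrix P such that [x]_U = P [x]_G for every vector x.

[[2, 0, -1], [1, 1, 2], [-2, -2, 0]]

Let M have columns uj and N have columns cj. Then for every x, N [x]_U = x = M [x]_G, so P = N^(-1) M.
Since det N = -1, N^(-1) has integer entries; multiplying gives P = [[2, 0, -1], [1, 1, 2], [-2, -2, 0]].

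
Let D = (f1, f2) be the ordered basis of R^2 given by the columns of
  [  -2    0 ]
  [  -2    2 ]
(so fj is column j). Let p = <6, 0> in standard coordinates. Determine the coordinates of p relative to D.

<-3, -3>

[p]_D is the unique c with M c = p, where M has columns f1, f2.
System: -2c_1 + 0c_2 = 6, -2c_1 + 2c_2 = 0; solving gives c_1 = -3, c_2 = -3.
Check: -3f1 - 3f2 = <6, 0>.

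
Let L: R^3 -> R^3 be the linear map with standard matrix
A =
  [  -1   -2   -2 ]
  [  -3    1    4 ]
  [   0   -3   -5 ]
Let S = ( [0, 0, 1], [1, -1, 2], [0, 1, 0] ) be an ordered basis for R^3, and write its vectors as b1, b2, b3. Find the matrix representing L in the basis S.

[[-1, -1, 1], [-2, -3, -2], [2, 1, -1]]

With P the matrix whose columns are b1, ..., b3, [L]_S = P^(-1) A P.
Column by column: L(b1) = A b1 = [-2, 4, -5]; its S-coordinates [-1, -2, 2] give column 1.
Continuing for each basis vector yields [L]_S = [[-1, -1, 1], [-2, -3, -2], [2, 1, -1]].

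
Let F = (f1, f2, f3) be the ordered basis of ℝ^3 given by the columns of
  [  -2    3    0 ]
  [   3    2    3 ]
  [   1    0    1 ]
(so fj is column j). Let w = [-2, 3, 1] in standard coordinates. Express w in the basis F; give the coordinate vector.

[w]_F is the unique c with M c = w, where M has columns f1, ..., f3.
Gaussian elimination on [M | w] yields c = (1, 0, 0).
Check: f1 + 0·f2 + 0·f3 = [-2, 3, 1].

[1, 0, 0]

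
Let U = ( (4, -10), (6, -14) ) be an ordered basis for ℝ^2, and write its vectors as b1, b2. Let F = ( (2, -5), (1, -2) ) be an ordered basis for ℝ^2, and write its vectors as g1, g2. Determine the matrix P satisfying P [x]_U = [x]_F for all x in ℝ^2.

Take x = bj: its U-coordinates are the j-th standard unit vector, so P e_j — column j of P — equals [bj]_F.
b1 = 2g1 + 0·g2, giving column 1 = (2, 0); repeating for each j gives P = [[2, 2], [0, 2]].

[[2, 2], [0, 2]]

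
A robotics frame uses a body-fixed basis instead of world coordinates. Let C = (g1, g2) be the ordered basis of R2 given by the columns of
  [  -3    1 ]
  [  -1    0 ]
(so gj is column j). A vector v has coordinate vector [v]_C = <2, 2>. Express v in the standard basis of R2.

By definition v = 2g1 + 2g2.
Summing componentwise gives <-4, -2>.

<-4, -2>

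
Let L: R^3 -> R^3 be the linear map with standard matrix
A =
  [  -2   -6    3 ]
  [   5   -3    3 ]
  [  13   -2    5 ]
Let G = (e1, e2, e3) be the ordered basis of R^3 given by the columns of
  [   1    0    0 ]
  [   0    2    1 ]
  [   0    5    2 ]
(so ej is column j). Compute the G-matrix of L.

With P the matrix whose columns are e1, ..., e3, [L]_G = P^(-1) A P.
Column by column: L(e1) = A e1 = (-2, 5, 13); its G-coordinates (-2, 3, -1) give column 1.
Continuing for each basis vector yields [L]_G = [[-2, 3, 0], [3, 3, 2], [-1, 3, -1]].

[[-2, 3, 0], [3, 3, 2], [-1, 3, -1]]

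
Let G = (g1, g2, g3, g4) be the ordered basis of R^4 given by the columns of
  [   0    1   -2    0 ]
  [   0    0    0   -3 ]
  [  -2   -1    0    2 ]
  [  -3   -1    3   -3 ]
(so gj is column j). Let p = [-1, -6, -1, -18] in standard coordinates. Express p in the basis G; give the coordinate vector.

Write p = c_1 g1 + ... + c_4 g4 and solve for the c_i.
Gaussian elimination on [M | p] yields c = (4, -3, -1, 2).
Check: 4g1 - 3g2 - g3 + 2g4 = [-1, -6, -1, -18].

[4, -3, -1, 2]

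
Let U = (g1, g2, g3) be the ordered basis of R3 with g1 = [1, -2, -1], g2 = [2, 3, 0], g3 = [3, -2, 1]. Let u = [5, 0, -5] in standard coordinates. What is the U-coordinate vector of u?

We seek scalars with c_1 g1 + ... + c_3 g3 = u; equivalently solve M c = u where the columns of M are g1, ..., g3.
Solving this 3x3 system gives c = (4, 2, -1).
Check: 4g1 + 2g2 - g3 = [5, 0, -5].

[4, 2, -1]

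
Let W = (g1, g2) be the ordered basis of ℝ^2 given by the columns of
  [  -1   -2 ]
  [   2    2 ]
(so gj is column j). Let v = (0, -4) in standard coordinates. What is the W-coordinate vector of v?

(-4, 2)

We seek scalars with c_1 g1 + c_2 g2 = v; equivalently solve M c = v where the columns of M are g1, g2.
System: -c_1 - 2c_2 = 0, 2c_1 + 2c_2 = -4; solving gives c_1 = -4, c_2 = 2.
Check: -4g1 + 2g2 = (0, -4).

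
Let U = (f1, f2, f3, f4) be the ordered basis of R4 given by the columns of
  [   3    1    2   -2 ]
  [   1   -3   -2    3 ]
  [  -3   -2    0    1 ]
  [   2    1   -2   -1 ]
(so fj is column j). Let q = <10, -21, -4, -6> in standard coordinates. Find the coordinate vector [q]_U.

<-1, 3, 4, -1>

We seek scalars with c_1 f1 + ... + c_4 f4 = q; equivalently solve M c = q where the columns of M are f1, ..., f4.
Gaussian elimination on [M | q] yields c = (-1, 3, 4, -1).
Check: -f1 + 3f2 + 4f3 - f4 = <10, -21, -4, -6>.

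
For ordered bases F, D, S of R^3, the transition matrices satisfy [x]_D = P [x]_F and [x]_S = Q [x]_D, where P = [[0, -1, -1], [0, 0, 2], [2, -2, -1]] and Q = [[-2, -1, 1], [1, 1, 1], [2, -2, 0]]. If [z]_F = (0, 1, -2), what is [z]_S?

(2, -3, 10)

Apply P to get D-coordinates (1, -4, 0), then Q to get S-coordinates.
The result is [z]_S = (2, -3, 10).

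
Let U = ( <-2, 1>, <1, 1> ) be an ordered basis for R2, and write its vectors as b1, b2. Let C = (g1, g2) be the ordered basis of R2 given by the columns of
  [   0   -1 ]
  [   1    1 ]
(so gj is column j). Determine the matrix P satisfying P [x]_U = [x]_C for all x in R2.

Column j of P is [bj]_C, since P maps U-coordinates to C-coordinates.
Expressing b1 in C: b1 = -g1 + 2g2, so column 1 of P is <-1, 2>.
Doing the same for each bj gives P = [[-1, 2], [2, -1]].

[[-1, 2], [2, -1]]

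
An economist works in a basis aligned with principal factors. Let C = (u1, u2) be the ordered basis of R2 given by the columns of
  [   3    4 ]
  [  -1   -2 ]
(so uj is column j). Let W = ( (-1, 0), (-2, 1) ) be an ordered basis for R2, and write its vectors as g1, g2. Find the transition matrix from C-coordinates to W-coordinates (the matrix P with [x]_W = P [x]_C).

Take x = uj: its C-coordinates are the j-th standard unit vector, so P e_j — column j of P — equals [uj]_W.
u1 = -g1 - g2, giving column 1 = (-1, -1); repeating for each j gives P = [[-1, 0], [-1, -2]].

[[-1, 0], [-1, -2]]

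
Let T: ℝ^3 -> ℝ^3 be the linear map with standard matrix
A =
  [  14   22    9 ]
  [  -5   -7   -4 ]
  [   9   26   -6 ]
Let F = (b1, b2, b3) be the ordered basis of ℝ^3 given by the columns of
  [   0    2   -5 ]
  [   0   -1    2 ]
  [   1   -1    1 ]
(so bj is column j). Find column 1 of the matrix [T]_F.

[-3, 2, -1]

Column 1 of [T]_F is the F-coordinate vector of T(b1).
In standard coordinates T(b1) = A b1 = [9, -4, -6].
Converting to F: [9, -4, -6] = -3b1 + 2b2 - b3, so the coordinate vector is [-3, 2, -1].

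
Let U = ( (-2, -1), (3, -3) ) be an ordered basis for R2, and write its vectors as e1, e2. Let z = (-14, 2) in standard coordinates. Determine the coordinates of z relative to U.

(4, -2)

We seek scalars with c_1 e1 + c_2 e2 = z; equivalently solve M c = z where the columns of M are e1, e2.
System: -2c_1 + 3c_2 = -14, -c_1 - 3c_2 = 2; solving gives c_1 = 4, c_2 = -2.
Check: 4e1 - 2e2 = (-14, 2).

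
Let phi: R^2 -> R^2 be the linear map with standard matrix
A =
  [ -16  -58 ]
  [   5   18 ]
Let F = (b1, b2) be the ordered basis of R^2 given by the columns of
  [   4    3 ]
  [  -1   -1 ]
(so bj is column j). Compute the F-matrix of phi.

[[0, 1], [-2, 2]]

The j-th column of [phi]_F is [phi(bj)]_F.
phi(b1) = A b1 = <-6, 2> = 0·b1 - 2b2, so column 1 is <0, -2>.
Repeating for b2 and assembling the columns gives [[0, 1], [-2, 2]].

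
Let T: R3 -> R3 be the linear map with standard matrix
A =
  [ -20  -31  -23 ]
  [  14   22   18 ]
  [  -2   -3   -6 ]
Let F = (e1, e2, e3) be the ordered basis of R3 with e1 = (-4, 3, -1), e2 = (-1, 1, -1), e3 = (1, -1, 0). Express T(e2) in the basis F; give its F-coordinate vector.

Compute T(e2) = A e2 = (12, -10, 5) in standard coordinates.
Then write this in F-coordinates: solve for y in y_1 e1 + ... + y_3 e3 = (12, -10, 5).
This gives y = (-2, -3, 1), which is column 2 of [T]_F.

(-2, -3, 1)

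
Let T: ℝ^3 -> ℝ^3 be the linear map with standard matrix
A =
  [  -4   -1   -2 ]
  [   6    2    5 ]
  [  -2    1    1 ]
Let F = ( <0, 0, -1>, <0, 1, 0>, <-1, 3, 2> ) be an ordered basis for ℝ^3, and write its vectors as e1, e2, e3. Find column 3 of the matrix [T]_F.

Column 3 of [T]_F is the F-coordinate vector of T(e3).
In standard coordinates T(e3) = A e3 = <-3, 10, 7>.
Converting to F: <-3, 10, 7> = -e1 + e2 + 3e3, so the coordinate vector is <-1, 1, 3>.

<-1, 1, 3>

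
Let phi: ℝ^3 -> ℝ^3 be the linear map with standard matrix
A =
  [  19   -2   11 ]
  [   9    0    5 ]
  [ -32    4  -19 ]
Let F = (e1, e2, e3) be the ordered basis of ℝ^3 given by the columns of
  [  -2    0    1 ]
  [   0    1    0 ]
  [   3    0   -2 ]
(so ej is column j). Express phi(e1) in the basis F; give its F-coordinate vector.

(3, -3, 1)

Compute phi(e1) = A e1 = (-5, -3, 7) in standard coordinates.
Then write this in F-coordinates: solve for y in y_1 e1 + ... + y_3 e3 = (-5, -3, 7).
This gives y = (3, -3, 1), which is column 1 of [phi]_F.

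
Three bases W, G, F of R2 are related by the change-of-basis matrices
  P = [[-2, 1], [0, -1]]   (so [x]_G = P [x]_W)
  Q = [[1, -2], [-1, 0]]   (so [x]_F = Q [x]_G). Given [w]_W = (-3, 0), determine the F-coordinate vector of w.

(6, -6)

First [w]_G = P [w]_W = (6, 0).
Then [w]_F = Q [w]_G = (6, -6).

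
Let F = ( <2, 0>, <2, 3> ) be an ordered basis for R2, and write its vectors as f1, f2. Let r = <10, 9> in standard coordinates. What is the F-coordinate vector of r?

<2, 3>

Write r = c_1 f1 + c_2 f2 and solve for the c_i.
System: 2c_1 + 2c_2 = 10, 0c_1 + 3c_2 = 9; solving gives c_1 = 2, c_2 = 3.
Check: 2f1 + 3f2 = <10, 9>.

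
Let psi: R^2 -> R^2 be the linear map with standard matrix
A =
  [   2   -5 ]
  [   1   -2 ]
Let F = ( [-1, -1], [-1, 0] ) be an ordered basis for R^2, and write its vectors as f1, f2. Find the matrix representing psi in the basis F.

[[-1, 1], [-2, 1]]

With P the matrix whose columns are f1, f2, [psi]_F = P^(-1) A P.
Column by column: psi(f1) = A f1 = [3, 1]; its F-coordinates [-1, -2] give column 1.
Continuing for each basis vector yields [psi]_F = [[-1, 1], [-2, 1]].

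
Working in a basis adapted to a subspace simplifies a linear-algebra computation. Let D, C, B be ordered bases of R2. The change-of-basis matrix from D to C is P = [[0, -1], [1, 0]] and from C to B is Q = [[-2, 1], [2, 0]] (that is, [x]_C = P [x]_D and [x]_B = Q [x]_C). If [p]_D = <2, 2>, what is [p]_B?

First [p]_C = P [p]_D = <-2, 2>.
Then [p]_B = Q [p]_C = <6, -4>.

<6, -4>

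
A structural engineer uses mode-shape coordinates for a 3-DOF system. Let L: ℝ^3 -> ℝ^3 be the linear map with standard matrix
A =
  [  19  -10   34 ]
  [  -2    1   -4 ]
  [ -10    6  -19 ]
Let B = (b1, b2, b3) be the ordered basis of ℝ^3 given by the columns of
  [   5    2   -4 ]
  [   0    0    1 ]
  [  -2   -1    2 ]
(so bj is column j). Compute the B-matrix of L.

[[3, 2, -2], [2, -3, -2], [-2, 0, 1]]

Let P have columns b1, ..., b3. Then [L]_B = P^(-1) A P.
Here det P = 1, so P^(-1) is integer; computing A P first and then P^(-1)(A P) gives [[3, 2, -2], [2, -3, -2], [-2, 0, 1]].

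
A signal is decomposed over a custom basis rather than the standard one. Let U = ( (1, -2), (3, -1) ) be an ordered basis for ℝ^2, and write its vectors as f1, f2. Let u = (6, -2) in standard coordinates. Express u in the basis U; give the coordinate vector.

(0, 2)

We seek scalars with c_1 f1 + c_2 f2 = u; equivalently solve M c = u where the columns of M are f1, f2.
System: c_1 + 3c_2 = 6, -2c_1 - c_2 = -2; solving gives c_1 = 0, c_2 = 2.
Check: 0·f1 + 2f2 = (6, -2).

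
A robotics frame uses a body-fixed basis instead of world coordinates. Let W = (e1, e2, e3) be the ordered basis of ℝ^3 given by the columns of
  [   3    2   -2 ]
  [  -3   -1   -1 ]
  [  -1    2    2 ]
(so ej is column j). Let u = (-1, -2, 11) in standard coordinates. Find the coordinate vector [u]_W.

(-1, 3, 2)

We seek scalars with c_1 e1 + ... + c_3 e3 = u; equivalently solve M c = u where the columns of M are e1, ..., e3.
Row-reducing the augmented matrix [M | u] gives c = (-1, 3, 2).
Check: -e1 + 3e2 + 2e3 = (-1, -2, 11).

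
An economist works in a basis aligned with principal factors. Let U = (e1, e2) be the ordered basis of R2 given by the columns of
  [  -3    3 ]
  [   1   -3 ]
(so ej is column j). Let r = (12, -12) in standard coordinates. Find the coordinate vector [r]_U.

[r]_U is the unique c with M c = r, where M has columns e1, e2.
System: -3c_1 + 3c_2 = 12, c_1 - 3c_2 = -12; solving gives c_1 = 0, c_2 = 4.
Check: 0·e1 + 4e2 = (12, -12).

(0, 4)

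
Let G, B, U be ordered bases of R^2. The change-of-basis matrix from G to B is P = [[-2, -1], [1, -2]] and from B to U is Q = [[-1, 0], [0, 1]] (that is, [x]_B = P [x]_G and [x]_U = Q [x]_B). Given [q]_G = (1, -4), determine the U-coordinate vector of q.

(-2, 9)

Apply P to get B-coordinates (2, 9), then Q to get U-coordinates.
The result is [q]_U = (-2, 9).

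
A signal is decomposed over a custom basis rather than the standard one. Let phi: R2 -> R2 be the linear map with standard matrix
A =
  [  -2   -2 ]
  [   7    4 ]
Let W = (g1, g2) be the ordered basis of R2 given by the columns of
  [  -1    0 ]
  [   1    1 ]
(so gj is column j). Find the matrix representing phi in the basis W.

[[0, 2], [-3, 2]]

The j-th column of [phi]_W is [phi(gj)]_W.
phi(g1) = A g1 = (0, -3) = 0·g1 - 3g2, so column 1 is (0, -3).
Repeating for g2 and assembling the columns gives [[0, 2], [-3, 2]].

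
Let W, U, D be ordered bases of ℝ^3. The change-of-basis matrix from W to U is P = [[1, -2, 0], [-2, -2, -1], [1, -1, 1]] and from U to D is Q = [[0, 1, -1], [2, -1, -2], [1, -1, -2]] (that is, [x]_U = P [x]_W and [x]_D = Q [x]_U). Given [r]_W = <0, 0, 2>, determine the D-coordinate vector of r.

<-4, -2, -2>

Apply P to get U-coordinates <0, -2, 2>, then Q to get D-coordinates.
The result is [r]_D = <-4, -2, -2>.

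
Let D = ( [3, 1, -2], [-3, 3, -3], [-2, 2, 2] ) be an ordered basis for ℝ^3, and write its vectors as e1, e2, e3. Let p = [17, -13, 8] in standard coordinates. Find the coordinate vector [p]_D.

[1, -4, -1]

[p]_D is the unique c with M c = p, where M has columns e1, ..., e3.
Gaussian elimination on [M | p] yields c = (1, -4, -1).
Check: e1 - 4e2 - e3 = [17, -13, 8].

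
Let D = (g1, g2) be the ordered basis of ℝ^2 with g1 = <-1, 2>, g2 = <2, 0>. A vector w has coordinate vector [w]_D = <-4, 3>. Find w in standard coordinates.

<10, -8>

w = M [w]_D, where M has columns g1, g2.
Carrying out the matrix-vector product, w = <10, -8>.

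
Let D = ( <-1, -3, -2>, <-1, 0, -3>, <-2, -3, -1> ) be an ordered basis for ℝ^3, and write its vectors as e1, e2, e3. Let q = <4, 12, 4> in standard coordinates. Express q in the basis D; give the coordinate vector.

<-3, 1, -1>

[q]_D is the unique c with M c = q, where M has columns e1, ..., e3.
Gaussian elimination on [M | q] yields c = (-3, 1, -1).
Check: -3e1 + e2 - e3 = <4, 12, 4>.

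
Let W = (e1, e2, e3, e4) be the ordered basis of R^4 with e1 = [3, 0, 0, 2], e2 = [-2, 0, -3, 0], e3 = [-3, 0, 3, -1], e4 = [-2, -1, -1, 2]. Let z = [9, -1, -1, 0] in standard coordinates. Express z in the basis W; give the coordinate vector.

[-3, -4, -4, 1]

Write z = c_1 e1 + ... + c_4 e4 and solve for the c_i.
Gaussian elimination on [M | z] yields c = (-3, -4, -4, 1).
Check: -3e1 - 4e2 - 4e3 + e4 = [9, -1, -1, 0].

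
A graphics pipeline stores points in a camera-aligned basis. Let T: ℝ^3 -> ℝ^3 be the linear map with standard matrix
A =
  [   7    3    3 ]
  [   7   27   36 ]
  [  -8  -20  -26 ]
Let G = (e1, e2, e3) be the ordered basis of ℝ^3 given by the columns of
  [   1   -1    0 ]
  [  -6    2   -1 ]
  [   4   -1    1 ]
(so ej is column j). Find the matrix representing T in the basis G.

[[2, -1, -3], [1, 3, -3], [1, 1, 3]]

The j-th column of [T]_G is [T(ej)]_G.
T(e1) = A e1 = [1, -11, 8] = 2e1 + e2 + e3, so column 1 is [2, 1, 1].
Repeating for e2, e3 and assembling the columns gives [[2, -1, -3], [1, 3, -3], [1, 1, 3]].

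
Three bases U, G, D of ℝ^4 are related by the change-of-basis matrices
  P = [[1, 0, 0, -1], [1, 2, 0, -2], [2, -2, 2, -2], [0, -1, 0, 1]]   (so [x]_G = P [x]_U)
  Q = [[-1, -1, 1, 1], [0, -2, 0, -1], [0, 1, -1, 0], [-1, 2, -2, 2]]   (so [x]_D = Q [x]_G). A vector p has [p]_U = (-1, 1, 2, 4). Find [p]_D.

(7, 11, 1, 13)

First [p]_G = P [p]_U = (-5, -7, -8, 3).
Then [p]_D = Q [p]_G = (7, 11, 1, 13).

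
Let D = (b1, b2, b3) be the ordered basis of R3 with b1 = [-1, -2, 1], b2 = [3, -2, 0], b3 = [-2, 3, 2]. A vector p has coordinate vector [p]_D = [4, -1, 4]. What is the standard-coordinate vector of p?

p = M [p]_D, where M has columns b1, ..., b3.
Carrying out the matrix-vector product, p = [-15, 6, 12].

[-15, 6, 12]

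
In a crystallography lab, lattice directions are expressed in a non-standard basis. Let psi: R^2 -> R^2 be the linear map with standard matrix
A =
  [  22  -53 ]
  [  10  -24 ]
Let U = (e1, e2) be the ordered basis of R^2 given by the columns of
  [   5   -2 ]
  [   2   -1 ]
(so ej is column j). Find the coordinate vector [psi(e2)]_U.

Compute psi(e2) = A e2 = [9, 4] in standard coordinates.
Then write this in U-coordinates: solve for y in y_1 e1 + y_2 e2 = [9, 4].
This gives y = [1, -2], which is column 2 of [psi]_U.

[1, -2]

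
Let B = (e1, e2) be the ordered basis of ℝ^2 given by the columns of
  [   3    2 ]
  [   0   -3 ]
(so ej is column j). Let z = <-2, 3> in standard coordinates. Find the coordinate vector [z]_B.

[z]_B is the unique c with M c = z, where M has columns e1, e2.
System: 3c_1 + 2c_2 = -2, 0c_1 - 3c_2 = 3; solving gives c_1 = 0, c_2 = -1.
Check: 0·e1 - e2 = <-2, 3>.

<0, -1>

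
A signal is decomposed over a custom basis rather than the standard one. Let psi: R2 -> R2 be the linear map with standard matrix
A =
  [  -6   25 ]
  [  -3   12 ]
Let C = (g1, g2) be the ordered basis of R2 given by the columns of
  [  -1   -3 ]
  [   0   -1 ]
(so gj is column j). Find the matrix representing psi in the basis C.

[[3, -2], [-3, 3]]

With P the matrix whose columns are g1, g2, [psi]_C = P^(-1) A P.
Column by column: psi(g1) = A g1 = [6, 3]; its C-coordinates [3, -3] give column 1.
Continuing for each basis vector yields [psi]_C = [[3, -2], [-3, 3]].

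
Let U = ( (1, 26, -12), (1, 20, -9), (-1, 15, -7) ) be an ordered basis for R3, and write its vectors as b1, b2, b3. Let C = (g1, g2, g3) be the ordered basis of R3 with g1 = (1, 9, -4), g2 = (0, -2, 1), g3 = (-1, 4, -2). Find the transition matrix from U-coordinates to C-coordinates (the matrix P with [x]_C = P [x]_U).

[[2, 2, 1], [-2, 1, 1], [1, 1, 2]]

Column j of P is [bj]_C, since P maps U-coordinates to C-coordinates.
Expressing b1 in C: b1 = 2g1 - 2g2 + g3, so column 1 of P is (2, -2, 1).
Doing the same for each bj gives P = [[2, 2, 1], [-2, 1, 1], [1, 1, 2]].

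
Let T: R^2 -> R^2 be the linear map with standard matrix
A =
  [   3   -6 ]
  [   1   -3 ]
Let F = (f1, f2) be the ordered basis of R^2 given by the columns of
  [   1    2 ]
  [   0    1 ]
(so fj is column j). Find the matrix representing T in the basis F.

[[1, 2], [1, -1]]

The j-th column of [T]_F is [T(fj)]_F.
T(f1) = A f1 = (3, 1) = f1 + f2, so column 1 is (1, 1).
Repeating for f2 and assembling the columns gives [[1, 2], [1, -1]].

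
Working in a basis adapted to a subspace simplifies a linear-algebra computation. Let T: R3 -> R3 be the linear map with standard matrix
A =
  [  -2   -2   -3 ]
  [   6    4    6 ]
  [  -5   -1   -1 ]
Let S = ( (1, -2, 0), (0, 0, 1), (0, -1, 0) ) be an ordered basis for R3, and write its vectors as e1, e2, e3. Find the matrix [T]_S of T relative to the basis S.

The j-th column of [T]_S is [T(ej)]_S.
T(e1) = A e1 = (2, -2, -3) = 2e1 - 3e2 - 2e3, so column 1 is (2, -3, -2).
Repeating for e2, e3 and assembling the columns gives [[2, -3, 2], [-3, -1, 1], [-2, 0, 0]].

[[2, -3, 2], [-3, -1, 1], [-2, 0, 0]]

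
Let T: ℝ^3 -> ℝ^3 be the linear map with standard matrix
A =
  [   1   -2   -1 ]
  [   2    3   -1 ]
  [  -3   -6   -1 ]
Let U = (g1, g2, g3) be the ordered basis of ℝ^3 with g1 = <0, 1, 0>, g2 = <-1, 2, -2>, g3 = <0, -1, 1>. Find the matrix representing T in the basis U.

Let P have columns g1, ..., g3. Then [T]_U = P^(-1) A P.
Here det P = 1, so P^(-1) is integer; computing A P first and then P^(-1)(A P) gives [[-3, -1, 1], [2, 3, -1], [-2, -1, 3]].

[[-3, -1, 1], [2, 3, -1], [-2, -1, 3]]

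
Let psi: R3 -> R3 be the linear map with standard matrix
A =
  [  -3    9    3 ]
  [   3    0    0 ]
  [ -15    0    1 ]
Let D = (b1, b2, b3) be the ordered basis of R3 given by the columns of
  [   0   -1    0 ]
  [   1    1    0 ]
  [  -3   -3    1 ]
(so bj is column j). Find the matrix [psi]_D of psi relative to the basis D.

[[0, 0, 3], [0, -3, -3], [-3, 3, 1]]

The j-th column of [psi]_D is [psi(bj)]_D.
psi(b1) = A b1 = (0, 0, -3) = 0·b1 + 0·b2 - 3b3, so column 1 is (0, 0, -3).
Repeating for b2, b3 and assembling the columns gives [[0, 0, 3], [0, -3, -3], [-3, 3, 1]].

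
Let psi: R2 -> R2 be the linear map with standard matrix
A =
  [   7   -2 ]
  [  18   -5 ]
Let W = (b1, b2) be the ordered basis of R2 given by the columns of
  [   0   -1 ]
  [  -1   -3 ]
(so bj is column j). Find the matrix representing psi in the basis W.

Let P have columns b1, b2. Then [psi]_W = P^(-1) A P.
Here det P = -1, so P^(-1) is integer; computing A P first and then P^(-1)(A P) gives [[1, 0], [-2, 1]].

[[1, 0], [-2, 1]]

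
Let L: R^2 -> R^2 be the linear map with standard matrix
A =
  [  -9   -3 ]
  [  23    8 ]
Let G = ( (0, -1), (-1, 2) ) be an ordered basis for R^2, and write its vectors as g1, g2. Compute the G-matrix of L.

The j-th column of [L]_G is [L(gj)]_G.
L(g1) = A g1 = (3, -8) = 2g1 - 3g2, so column 1 is (2, -3).
Repeating for g2 and assembling the columns gives [[2, 1], [-3, -3]].

[[2, 1], [-3, -3]]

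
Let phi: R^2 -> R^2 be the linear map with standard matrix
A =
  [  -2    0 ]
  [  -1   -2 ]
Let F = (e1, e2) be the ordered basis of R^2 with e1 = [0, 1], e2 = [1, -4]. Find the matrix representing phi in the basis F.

The j-th column of [phi]_F is [phi(ej)]_F.
phi(e1) = A e1 = [0, -2] = -2e1 + 0·e2, so column 1 is [-2, 0].
Repeating for e2 and assembling the columns gives [[-2, -1], [0, -2]].

[[-2, -1], [0, -2]]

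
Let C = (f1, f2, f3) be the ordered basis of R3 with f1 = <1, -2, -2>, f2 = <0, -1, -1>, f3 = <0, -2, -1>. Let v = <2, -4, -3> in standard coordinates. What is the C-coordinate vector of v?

[v]_C is the unique c with M c = v, where M has columns f1, ..., f3.
Solving this 3x3 system gives c = (2, -2, 1).
Check: 2f1 - 2f2 + f3 = <2, -4, -3>.

<2, -2, 1>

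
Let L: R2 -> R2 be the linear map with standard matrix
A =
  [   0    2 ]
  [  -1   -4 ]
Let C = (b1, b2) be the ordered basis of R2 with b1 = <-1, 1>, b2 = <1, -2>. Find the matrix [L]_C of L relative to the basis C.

With P the matrix whose columns are b1, b2, [L]_C = P^(-1) A P.
Column by column: L(b1) = A b1 = <2, -3>; its C-coordinates <-1, 1> give column 1.
Continuing for each basis vector yields [L]_C = [[-1, 1], [1, -3]].

[[-1, 1], [1, -3]]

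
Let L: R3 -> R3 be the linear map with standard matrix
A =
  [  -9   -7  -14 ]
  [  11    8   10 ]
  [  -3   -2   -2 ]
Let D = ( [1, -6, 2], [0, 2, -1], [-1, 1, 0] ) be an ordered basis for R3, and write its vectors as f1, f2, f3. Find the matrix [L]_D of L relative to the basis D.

[[2, -2, -1], [-1, -2, -3], [-3, -2, -3]]

Let P have columns f1, ..., f3. Then [L]_D = P^(-1) A P.
Here det P = -1, so P^(-1) is integer; computing A P first and then P^(-1)(A P) gives [[2, -2, -1], [-1, -2, -3], [-3, -2, -3]].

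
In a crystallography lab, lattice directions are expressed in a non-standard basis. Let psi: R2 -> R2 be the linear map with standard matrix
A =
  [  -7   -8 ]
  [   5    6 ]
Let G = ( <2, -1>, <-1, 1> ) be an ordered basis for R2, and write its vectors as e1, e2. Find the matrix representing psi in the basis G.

Let P have columns e1, e2. Then [psi]_G = P^(-1) A P.
Here det P = 1, so P^(-1) is integer; computing A P first and then P^(-1)(A P) gives [[-2, 0], [2, 1]].

[[-2, 0], [2, 1]]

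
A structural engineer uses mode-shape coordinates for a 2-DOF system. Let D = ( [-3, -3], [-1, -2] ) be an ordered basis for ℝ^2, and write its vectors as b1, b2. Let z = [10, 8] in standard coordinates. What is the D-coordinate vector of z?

Write z = c_1 b1 + c_2 b2 and solve for the c_i.
System: -3c_1 - c_2 = 10, -3c_1 - 2c_2 = 8; solving gives c_1 = -4, c_2 = 2.
Check: -4b1 + 2b2 = [10, 8].

[-4, 2]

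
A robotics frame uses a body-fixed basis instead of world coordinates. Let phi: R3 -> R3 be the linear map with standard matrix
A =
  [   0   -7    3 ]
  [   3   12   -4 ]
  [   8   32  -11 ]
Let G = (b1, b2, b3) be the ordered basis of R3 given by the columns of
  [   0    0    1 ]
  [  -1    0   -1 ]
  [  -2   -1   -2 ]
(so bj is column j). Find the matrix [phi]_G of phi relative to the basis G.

With P the matrix whose columns are b1, ..., b3, [phi]_G = P^(-1) A P.
Column by column: phi(b1) = A b1 = (1, -4, -10); its G-coordinates (3, 2, 1) give column 1.
Continuing for each basis vector yields [phi]_G = [[3, -1, 0], [2, -3, 0], [1, -3, 1]].

[[3, -1, 0], [2, -3, 0], [1, -3, 1]]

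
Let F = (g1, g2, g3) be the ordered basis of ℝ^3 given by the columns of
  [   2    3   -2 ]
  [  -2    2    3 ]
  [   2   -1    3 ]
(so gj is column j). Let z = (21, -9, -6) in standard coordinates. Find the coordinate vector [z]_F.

We seek scalars with c_1 g1 + ... + c_3 g3 = z; equivalently solve M c = z where the columns of M are g1, ..., g3.
Gaussian elimination on [M | z] yields c = (3, 3, -3).
Check: 3g1 + 3g2 - 3g3 = (21, -9, -6).

(3, 3, -3)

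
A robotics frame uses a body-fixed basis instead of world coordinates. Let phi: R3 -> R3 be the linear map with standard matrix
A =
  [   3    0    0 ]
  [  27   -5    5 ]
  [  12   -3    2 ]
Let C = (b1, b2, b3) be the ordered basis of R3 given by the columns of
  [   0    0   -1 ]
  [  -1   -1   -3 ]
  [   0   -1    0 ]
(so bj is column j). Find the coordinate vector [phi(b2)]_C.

Compute phi(b2) = A b2 = <0, 0, 1> in standard coordinates.
Then write this in C-coordinates: solve for y in y_1 b1 + ... + y_3 b3 = <0, 0, 1>.
This gives y = <1, -1, 0>, which is column 2 of [phi]_C.

<1, -1, 0>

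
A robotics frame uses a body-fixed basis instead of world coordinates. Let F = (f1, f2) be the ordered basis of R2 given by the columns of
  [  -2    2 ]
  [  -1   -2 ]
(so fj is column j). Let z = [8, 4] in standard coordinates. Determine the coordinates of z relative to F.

[-4, 0]

We seek scalars with c_1 f1 + c_2 f2 = z; equivalently solve M c = z where the columns of M are f1, f2.
System: -2c_1 + 2c_2 = 8, -c_1 - 2c_2 = 4; solving gives c_1 = -4, c_2 = 0.
Check: -4f1 + 0·f2 = [8, 4].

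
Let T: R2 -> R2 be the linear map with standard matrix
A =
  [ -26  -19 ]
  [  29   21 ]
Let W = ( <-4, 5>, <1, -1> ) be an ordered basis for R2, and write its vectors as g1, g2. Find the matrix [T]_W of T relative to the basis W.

[[-2, 1], [1, -3]]

The j-th column of [T]_W is [T(gj)]_W.
T(g1) = A g1 = <9, -11> = -2g1 + g2, so column 1 is <-2, 1>.
Repeating for g2 and assembling the columns gives [[-2, 1], [1, -3]].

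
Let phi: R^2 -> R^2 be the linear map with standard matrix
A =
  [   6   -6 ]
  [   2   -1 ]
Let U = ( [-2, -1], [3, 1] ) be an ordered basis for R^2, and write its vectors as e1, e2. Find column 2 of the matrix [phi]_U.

[-3, 2]

Compute phi(e2) = A e2 = [12, 5] in standard coordinates.
Then write this in U-coordinates: solve for y in y_1 e1 + y_2 e2 = [12, 5].
This gives y = [-3, 2], which is column 2 of [phi]_U.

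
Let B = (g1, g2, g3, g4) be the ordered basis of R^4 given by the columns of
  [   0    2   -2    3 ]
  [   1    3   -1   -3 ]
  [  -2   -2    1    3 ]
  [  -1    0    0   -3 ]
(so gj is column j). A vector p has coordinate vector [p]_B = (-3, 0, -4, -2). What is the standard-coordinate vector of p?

(2, 7, -4, 9)

The coordinates say p = -3g1 + 0·g2 - 4g3 - 2g4; adding the scaled basis vectors gives (2, 7, -4, 9).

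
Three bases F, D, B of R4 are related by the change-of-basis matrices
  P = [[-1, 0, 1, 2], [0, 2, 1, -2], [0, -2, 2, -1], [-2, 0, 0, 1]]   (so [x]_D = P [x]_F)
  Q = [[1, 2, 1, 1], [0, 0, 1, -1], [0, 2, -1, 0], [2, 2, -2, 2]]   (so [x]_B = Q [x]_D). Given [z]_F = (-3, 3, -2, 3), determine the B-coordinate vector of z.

First [z]_D = P [z]_F = (7, -2, -13, 9).
Then [z]_B = Q [z]_D = (-1, -22, 9, 54).

(-1, -22, 9, 54)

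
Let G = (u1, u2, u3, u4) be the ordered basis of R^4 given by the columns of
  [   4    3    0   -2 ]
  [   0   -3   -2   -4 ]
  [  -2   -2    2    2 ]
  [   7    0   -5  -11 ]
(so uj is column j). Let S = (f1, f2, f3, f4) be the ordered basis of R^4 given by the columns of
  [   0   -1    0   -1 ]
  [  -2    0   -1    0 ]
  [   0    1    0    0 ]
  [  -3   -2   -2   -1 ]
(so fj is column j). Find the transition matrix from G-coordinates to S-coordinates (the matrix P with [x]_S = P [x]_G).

Column j of P is [uj]_S, since P maps G-coordinates to S-coordinates.
Expressing u1 in S: u1 = f1 - 2f2 - 2f3 - 2f4, so column 1 of P is [1, -2, -2, -2].
Doing the same for each uj gives P = [[1, 1, 1, 1], [-2, -2, 2, 2], [-2, 1, 0, 2], [-2, -1, -2, 0]].

[[1, 1, 1, 1], [-2, -2, 2, 2], [-2, 1, 0, 2], [-2, -1, -2, 0]]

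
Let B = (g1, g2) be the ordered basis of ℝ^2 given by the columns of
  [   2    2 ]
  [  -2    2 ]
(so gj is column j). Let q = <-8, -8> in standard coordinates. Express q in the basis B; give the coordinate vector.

<0, -4>

[q]_B is the unique c with M c = q, where M has columns g1, g2.
System: 2c_1 + 2c_2 = -8, -2c_1 + 2c_2 = -8; solving gives c_1 = 0, c_2 = -4.
Check: 0·g1 - 4g2 = <-8, -8>.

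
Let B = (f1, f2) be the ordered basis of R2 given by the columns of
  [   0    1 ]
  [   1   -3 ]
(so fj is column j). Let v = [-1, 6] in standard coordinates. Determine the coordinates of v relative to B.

[3, -1]

[v]_B is the unique c with M c = v, where M has columns f1, f2.
System: 0c_1 + c_2 = -1, c_1 - 3c_2 = 6; solving gives c_1 = 3, c_2 = -1.
Check: 3f1 - f2 = [-1, 6].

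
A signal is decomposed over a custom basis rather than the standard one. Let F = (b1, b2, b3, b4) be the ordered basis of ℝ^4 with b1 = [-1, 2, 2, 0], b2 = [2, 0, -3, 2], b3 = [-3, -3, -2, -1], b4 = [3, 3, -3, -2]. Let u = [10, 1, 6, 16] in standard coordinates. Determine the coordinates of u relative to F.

Write u = c_1 b1 + ... + c_4 b4 and solve for the c_i.
Row-reducing the augmented matrix [M | u] gives c = (-1, 3, -4, -3).
Check: -b1 + 3b2 - 4b3 - 3b4 = [10, 1, 6, 16].

[-1, 3, -4, -3]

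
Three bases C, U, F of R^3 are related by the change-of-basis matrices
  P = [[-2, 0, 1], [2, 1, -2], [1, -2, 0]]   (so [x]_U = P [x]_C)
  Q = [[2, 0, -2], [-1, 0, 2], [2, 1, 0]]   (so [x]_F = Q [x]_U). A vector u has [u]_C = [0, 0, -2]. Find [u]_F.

[-4, 2, 0]

Composing the changes, [u]_F = Q P [u]_C.
Q P = [[-6, 4, 2], [4, -4, -1], [-2, 1, 0]]; applying this to [0, 0, -2] gives [-4, 2, 0].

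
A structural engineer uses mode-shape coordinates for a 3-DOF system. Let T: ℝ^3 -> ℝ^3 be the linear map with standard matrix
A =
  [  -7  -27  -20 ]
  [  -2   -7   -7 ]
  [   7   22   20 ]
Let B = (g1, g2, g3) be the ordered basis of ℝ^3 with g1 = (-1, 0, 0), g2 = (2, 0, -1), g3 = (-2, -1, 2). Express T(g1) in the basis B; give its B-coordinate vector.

(3, 3, -2)

Compute T(g1) = A g1 = (7, 2, -7) in standard coordinates.
Then write this in B-coordinates: solve for y in y_1 g1 + ... + y_3 g3 = (7, 2, -7).
This gives y = (3, 3, -2), which is column 1 of [T]_B.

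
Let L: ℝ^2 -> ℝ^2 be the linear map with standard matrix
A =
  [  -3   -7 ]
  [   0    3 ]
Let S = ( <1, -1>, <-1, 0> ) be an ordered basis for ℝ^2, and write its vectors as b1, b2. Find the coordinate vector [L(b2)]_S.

<0, -3>

Compute L(b2) = A b2 = <3, 0> in standard coordinates.
Then write this in S-coordinates: solve for y in y_1 b1 + y_2 b2 = <3, 0>.
This gives y = <0, -3>, which is column 2 of [L]_S.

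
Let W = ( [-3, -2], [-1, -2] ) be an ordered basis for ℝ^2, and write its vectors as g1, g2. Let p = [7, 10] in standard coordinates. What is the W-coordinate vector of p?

Write p = c_1 g1 + c_2 g2 and solve for the c_i.
System: -3c_1 - c_2 = 7, -2c_1 - 2c_2 = 10; solving gives c_1 = -1, c_2 = -4.
Check: -g1 - 4g2 = [7, 10].

[-1, -4]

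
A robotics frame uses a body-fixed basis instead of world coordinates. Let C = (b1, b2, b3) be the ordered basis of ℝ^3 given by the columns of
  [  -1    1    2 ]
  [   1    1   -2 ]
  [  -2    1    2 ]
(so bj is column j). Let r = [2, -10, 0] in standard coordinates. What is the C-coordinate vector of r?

[2, -4, 4]

We seek scalars with c_1 b1 + ... + c_3 b3 = r; equivalently solve M c = r where the columns of M are b1, ..., b3.
Solving this 3x3 system gives c = (2, -4, 4).
Check: 2b1 - 4b2 + 4b3 = [2, -10, 0].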